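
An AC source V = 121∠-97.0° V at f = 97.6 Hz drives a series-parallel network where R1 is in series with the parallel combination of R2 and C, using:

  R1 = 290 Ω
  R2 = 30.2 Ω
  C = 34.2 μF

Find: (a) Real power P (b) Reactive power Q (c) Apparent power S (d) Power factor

Step 1 — Angular frequency: ω = 2π·f = 2π·97.6 = 613.2 rad/s.
Step 2 — Component impedances:
  R1: Z = R = 290 Ω
  R2: Z = R = 30.2 Ω
  C: Z = 1/(jωC) = -j/(ω·C) = 0 - j47.68 Ω
Step 3 — Parallel branch: R2 || C = 1/(1/R2 + 1/C) = 21.55 - j13.65 Ω.
Step 4 — Series with R1: Z_total = R1 + (R2 || C) = 311.6 - j13.65 Ω = 311.9∠-2.5° Ω.
Step 5 — Source phasor: V = 121∠-97.0° V = -14.75 - j120.1 V.
Step 6 — Current: I = V / Z = -0.03038 - j0.3868 A = 0.388∠-94.5° A.
Step 7 — Complex power: S = V·I* = 46.9 - j2.055 VA.
Step 8 — Real power: P = Re(S) = 46.9 W.
Step 9 — Reactive power: Q = Im(S) = -2.055 VAR.
Step 10 — Apparent power: |S| = 46.95 VA.
Step 11 — Power factor: PF = P/|S| = 0.999 (leading).

(a) P = 46.9 W  (b) Q = -2.055 VAR  (c) S = 46.95 VA  (d) PF = 0.999 (leading)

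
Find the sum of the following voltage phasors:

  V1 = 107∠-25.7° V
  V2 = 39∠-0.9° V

Step 1 — Convert each phasor to rectangular form:
  V1 = 107·(cos(-25.7°) + j·sin(-25.7°)) = 96.42 - j46.4 V
  V2 = 39·(cos(-0.9°) + j·sin(-0.9°)) = 39 - j0.6126 V
Step 2 — Sum components: V_total = 135.4 - j47.01 V.
Step 3 — Convert to polar: |V_total| = 143.3 V, ∠V_total = -19.1°.

V_total = 143.3∠-19.1° V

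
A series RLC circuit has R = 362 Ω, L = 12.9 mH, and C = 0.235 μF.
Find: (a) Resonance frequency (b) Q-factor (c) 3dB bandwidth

Step 1 — Resonance: ω₀ = 1/√(LC) = 1/√(0.0129·2.35e-07) = 1.816e+04 rad/s.
Step 2 — f₀ = ω₀/(2π) = 2891 Hz.
Step 3 — Series Q: Q = ω₀L/R = 1.816e+04·0.0129/362 = 0.6472.
Step 4 — Bandwidth: Δω = ω₀/Q = 2.806e+04 rad/s; BW = Δω/(2π) = 4466 Hz.

(a) f₀ = 2891 Hz  (b) Q = 0.6472  (c) BW = 4466 Hz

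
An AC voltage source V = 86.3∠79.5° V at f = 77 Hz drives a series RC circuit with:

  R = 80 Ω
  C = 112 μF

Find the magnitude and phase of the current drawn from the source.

Step 1 — Angular frequency: ω = 2π·f = 2π·77 = 483.8 rad/s.
Step 2 — Component impedances:
  R: Z = R = 80 Ω
  C: Z = 1/(jωC) = -j/(ω·C) = 0 - j18.45 Ω
Step 3 — Series combination: Z_total = R + C = 80 - j18.45 Ω = 82.1∠-13.0° Ω.
Step 4 — Source phasor: V = 86.3∠79.5° V = 15.73 + j84.85 V.
Step 5 — Ohm's law: I = V / Z_total = (15.73 + j84.85) / (80 - j18.45) = -0.04567 + j1.05 A.
Step 6 — Convert to polar: |I| = 1.051 A, ∠I = 92.5°.

I = 1.051∠92.5° A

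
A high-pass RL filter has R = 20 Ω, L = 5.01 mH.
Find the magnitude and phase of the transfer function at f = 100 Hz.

Step 1 — Angular frequency: ω = 2π·100 = 628.3 rad/s.
Step 2 — Transfer function: H(jω) = jωL/(R + jωL).
Step 3 — Numerator jωL = j·3.148; denominator R + jωL = 20 + j3.148.
Step 4 — H = 0.02417 + j0.1536.
Step 5 — Magnitude: |H| = 0.1555 (-16.2 dB); phase: φ = 81.1°.

|H| = 0.1555 (-16.2 dB), φ = 81.1°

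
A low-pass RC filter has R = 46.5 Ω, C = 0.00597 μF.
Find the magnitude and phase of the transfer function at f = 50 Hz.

Step 1 — Angular frequency: ω = 2π·50 = 314.2 rad/s.
Step 2 — Transfer function: H(jω) = 1/(1 + jωRC).
Step 3 — Denominator: 1 + jωRC = 1 + j·314.2·46.5·5.97e-09 = 1 + j8.721e-05.
Step 4 — H = 1 - j8.721e-05.
Step 5 — Magnitude: |H| = 1 (-0.0 dB); phase: φ = -0.0°.

|H| = 1 (-0.0 dB), φ = -0.0°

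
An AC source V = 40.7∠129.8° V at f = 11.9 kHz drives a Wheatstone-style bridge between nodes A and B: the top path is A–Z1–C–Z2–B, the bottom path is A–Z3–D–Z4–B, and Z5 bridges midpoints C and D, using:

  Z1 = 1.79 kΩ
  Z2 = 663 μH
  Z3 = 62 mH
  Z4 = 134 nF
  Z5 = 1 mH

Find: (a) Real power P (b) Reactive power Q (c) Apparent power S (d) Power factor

Step 1 — Angular frequency: ω = 2π·f = 2π·1.19e+04 = 7.477e+04 rad/s.
Step 2 — Component impedances:
  Z1: Z = R = 1790 Ω
  Z2: Z = jωL = j·7.477e+04·0.000663 = 0 + j49.57 Ω
  Z3: Z = jωL = j·7.477e+04·0.062 = 0 + j4636 Ω
  Z4: Z = 1/(jωC) = -j/(ω·C) = 0 - j99.81 Ω
  Z5: Z = jωL = j·7.477e+04·0.001 = 0 + j74.77 Ω
Step 3 — Bridge requires nodal analysis (the Z5 bridge couples midpoints C and D, so the two paths cannot be reduced to a simple series/parallel combination). Setting node B to ground and injecting 1 A at node A, the 3-node admittance system at A, C, D solves to V_A = Z_AB = 1442 + j519.9 Ω = 1532∠19.8° Ω.
Step 4 — Source phasor: V = 40.7∠129.8° V = -26.05 + j31.27 V.
Step 5 — Current: I = V / Z = -0.009069 + j0.02496 A = 0.02656∠110.0° A.
Step 6 — Complex power: S = V·I* = 1.017 + j0.3668 VA.
Step 7 — Real power: P = Re(S) = 1.017 W.
Step 8 — Reactive power: Q = Im(S) = 0.3668 VAR.
Step 9 — Apparent power: |S| = 1.081 VA.
Step 10 — Power factor: PF = P/|S| = 0.9407 (lagging).

(a) P = 1.017 W  (b) Q = 0.3668 VAR  (c) S = 1.081 VA  (d) PF = 0.9407 (lagging)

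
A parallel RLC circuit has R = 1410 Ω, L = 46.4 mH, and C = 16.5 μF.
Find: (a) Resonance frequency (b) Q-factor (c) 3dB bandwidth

Step 1 — Resonance: ω₀ = 1/√(LC) = 1/√(0.0464·1.65e-05) = 1143 rad/s.
Step 2 — f₀ = ω₀/(2π) = 181.9 Hz.
Step 3 — Parallel Q: Q = R/(ω₀L) = 1410/(1143·0.0464) = 26.59.
Step 4 — Bandwidth: Δω = ω₀/Q = 42.98 rad/s; BW = Δω/(2π) = 6.841 Hz.

(a) f₀ = 181.9 Hz  (b) Q = 26.59  (c) BW = 6.841 Hz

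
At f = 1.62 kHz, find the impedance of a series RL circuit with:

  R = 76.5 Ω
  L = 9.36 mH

Step 1 — Angular frequency: ω = 2π·f = 2π·1620 = 1.018e+04 rad/s.
Step 2 — Component impedances:
  R: Z = R = 76.5 Ω
  L: Z = jωL = j·1.018e+04·0.00936 = 0 + j95.27 Ω
Step 3 — Series combination: Z_total = R + L = 76.5 + j95.27 Ω = 122.2∠51.2° Ω.

Z = 76.5 + j95.27 Ω = 122.2∠51.2° Ω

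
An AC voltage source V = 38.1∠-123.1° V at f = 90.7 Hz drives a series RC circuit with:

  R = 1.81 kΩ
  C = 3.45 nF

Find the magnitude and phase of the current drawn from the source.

Step 1 — Angular frequency: ω = 2π·f = 2π·90.7 = 569.9 rad/s.
Step 2 — Component impedances:
  R: Z = R = 1810 Ω
  C: Z = 1/(jωC) = -j/(ω·C) = 0 - j5.086e+05 Ω
Step 3 — Series combination: Z_total = R + C = 1810 - j5.086e+05 Ω = 5.086e+05∠-89.8° Ω.
Step 4 — Source phasor: V = 38.1∠-123.1° V = -20.81 - j31.92 V.
Step 5 — Ohm's law: I = V / Z_total = (-20.81 - j31.92) / (1810 - j5.086e+05) = 6.261e-05 - j4.113e-05 A.
Step 6 — Convert to polar: |I| = 7.491e-05 A, ∠I = -33.3°.

I = 7.491e-05∠-33.3° A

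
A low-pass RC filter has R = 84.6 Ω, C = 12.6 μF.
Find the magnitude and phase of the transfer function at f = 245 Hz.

Step 1 — Angular frequency: ω = 2π·245 = 1539 rad/s.
Step 2 — Transfer function: H(jω) = 1/(1 + jωRC).
Step 3 — Denominator: 1 + jωRC = 1 + j·1539·84.6·1.26e-05 = 1 + j1.641.
Step 4 — H = 0.2708 - j0.4444.
Step 5 — Magnitude: |H| = 0.5204 (-5.7 dB); phase: φ = -58.6°.

|H| = 0.5204 (-5.7 dB), φ = -58.6°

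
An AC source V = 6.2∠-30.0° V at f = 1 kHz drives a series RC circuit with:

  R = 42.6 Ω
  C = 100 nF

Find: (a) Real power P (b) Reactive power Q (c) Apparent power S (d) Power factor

Step 1 — Angular frequency: ω = 2π·f = 2π·1000 = 6283 rad/s.
Step 2 — Component impedances:
  R: Z = R = 42.6 Ω
  C: Z = 1/(jωC) = -j/(ω·C) = 0 - j1592 Ω
Step 3 — Series combination: Z_total = R + C = 42.6 - j1592 Ω = 1592∠-88.5° Ω.
Step 4 — Source phasor: V = 6.2∠-30.0° V = 5.369 - j3.1 V.
Step 5 — Current: I = V / Z = 0.002037 + j0.003319 A = 0.003894∠58.5° A.
Step 6 — Complex power: S = V·I* = 0.000646 - j0.02414 VA.
Step 7 — Real power: P = Re(S) = 0.000646 W.
Step 8 — Reactive power: Q = Im(S) = -0.02414 VAR.
Step 9 — Apparent power: |S| = 0.02414 VA.
Step 10 — Power factor: PF = P/|S| = 0.02676 (leading).

(a) P = 0.000646 W  (b) Q = -0.02414 VAR  (c) S = 0.02414 VA  (d) PF = 0.02676 (leading)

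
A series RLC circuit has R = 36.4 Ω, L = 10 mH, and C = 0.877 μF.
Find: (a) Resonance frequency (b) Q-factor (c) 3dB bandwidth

Step 1 — Resonance: ω₀ = 1/√(LC) = 1/√(0.01·8.77e-07) = 1.068e+04 rad/s.
Step 2 — f₀ = ω₀/(2π) = 1699 Hz.
Step 3 — Series Q: Q = ω₀L/R = 1.068e+04·0.01/36.4 = 2.934.
Step 4 — Bandwidth: Δω = ω₀/Q = 3640 rad/s; BW = Δω/(2π) = 579.3 Hz.

(a) f₀ = 1699 Hz  (b) Q = 2.934  (c) BW = 579.3 Hz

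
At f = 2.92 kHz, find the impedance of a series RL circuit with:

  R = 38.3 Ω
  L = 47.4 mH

Step 1 — Angular frequency: ω = 2π·f = 2π·2920 = 1.835e+04 rad/s.
Step 2 — Component impedances:
  R: Z = R = 38.3 Ω
  L: Z = jωL = j·1.835e+04·0.0474 = 0 + j869.6 Ω
Step 3 — Series combination: Z_total = R + L = 38.3 + j869.6 Ω = 870.5∠87.5° Ω.

Z = 38.3 + j869.6 Ω = 870.5∠87.5° Ω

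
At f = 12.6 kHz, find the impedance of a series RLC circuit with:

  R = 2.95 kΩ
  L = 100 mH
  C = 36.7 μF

Step 1 — Angular frequency: ω = 2π·f = 2π·1.26e+04 = 7.917e+04 rad/s.
Step 2 — Component impedances:
  R: Z = R = 2950 Ω
  L: Z = jωL = j·7.917e+04·0.1 = 0 + j7917 Ω
  C: Z = 1/(jωC) = -j/(ω·C) = 0 - j0.3442 Ω
Step 3 — Series combination: Z_total = R + L + C = 2950 + j7916 Ω = 8448∠69.6° Ω.

Z = 2950 + j7916 Ω = 8448∠69.6° Ω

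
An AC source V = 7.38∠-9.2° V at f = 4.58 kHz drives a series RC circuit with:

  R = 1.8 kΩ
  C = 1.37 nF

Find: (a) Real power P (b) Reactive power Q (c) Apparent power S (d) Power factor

Step 1 — Angular frequency: ω = 2π·f = 2π·4580 = 2.878e+04 rad/s.
Step 2 — Component impedances:
  R: Z = R = 1800 Ω
  C: Z = 1/(jωC) = -j/(ω·C) = 0 - j2.536e+04 Ω
Step 3 — Series combination: Z_total = R + C = 1800 - j2.536e+04 Ω = 2.543e+04∠-85.9° Ω.
Step 4 — Source phasor: V = 7.38∠-9.2° V = 7.285 - j1.18 V.
Step 5 — Current: I = V / Z = 6.656e-05 + j0.0002825 A = 0.0002902∠76.7° A.
Step 6 — Complex power: S = V·I* = 0.0001516 - j0.002136 VA.
Step 7 — Real power: P = Re(S) = 0.0001516 W.
Step 8 — Reactive power: Q = Im(S) = -0.002136 VAR.
Step 9 — Apparent power: |S| = 0.002142 VA.
Step 10 — Power factor: PF = P/|S| = 0.07079 (leading).

(a) P = 0.0001516 W  (b) Q = -0.002136 VAR  (c) S = 0.002142 VA  (d) PF = 0.07079 (leading)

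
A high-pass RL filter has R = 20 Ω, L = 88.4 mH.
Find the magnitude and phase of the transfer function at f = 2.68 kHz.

Step 1 — Angular frequency: ω = 2π·2680 = 1.684e+04 rad/s.
Step 2 — Transfer function: H(jω) = jωL/(R + jωL).
Step 3 — Numerator jωL = j·1489; denominator R + jωL = 20 + j1489.
Step 4 — H = 0.9998 + j0.01343.
Step 5 — Magnitude: |H| = 0.9999 (-0.0 dB); phase: φ = 0.8°.

|H| = 0.9999 (-0.0 dB), φ = 0.8°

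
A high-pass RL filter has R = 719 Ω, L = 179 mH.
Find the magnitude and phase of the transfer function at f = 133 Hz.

Step 1 — Angular frequency: ω = 2π·133 = 835.7 rad/s.
Step 2 — Transfer function: H(jω) = jωL/(R + jωL).
Step 3 — Numerator jωL = j·149.6; denominator R + jωL = 719 + j149.6.
Step 4 — H = 0.04149 + j0.1994.
Step 5 — Magnitude: |H| = 0.2037 (-13.8 dB); phase: φ = 78.2°.

|H| = 0.2037 (-13.8 dB), φ = 78.2°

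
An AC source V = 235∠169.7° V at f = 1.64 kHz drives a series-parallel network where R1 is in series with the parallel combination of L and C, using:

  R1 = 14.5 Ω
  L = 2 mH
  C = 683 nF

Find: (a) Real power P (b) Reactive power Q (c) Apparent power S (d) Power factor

Step 1 — Angular frequency: ω = 2π·f = 2π·1640 = 1.03e+04 rad/s.
Step 2 — Component impedances:
  R1: Z = R = 14.5 Ω
  L: Z = jωL = j·1.03e+04·0.002 = 0 + j20.61 Ω
  C: Z = 1/(jωC) = -j/(ω·C) = 0 - j142.1 Ω
Step 3 — Parallel branch: L || C = 1/(1/L + 1/C) = 0 + j24.11 Ω.
Step 4 — Series with R1: Z_total = R1 + (L || C) = 14.5 + j24.11 Ω = 28.13∠59.0° Ω.
Step 5 — Source phasor: V = 235∠169.7° V = -231.2 + j42.02 V.
Step 6 — Current: I = V / Z = -2.957 + j7.813 A = 8.354∠110.7° A.
Step 7 — Complex power: S = V·I* = 1012 + j1682 VA.
Step 8 — Real power: P = Re(S) = 1012 W.
Step 9 — Reactive power: Q = Im(S) = 1682 VAR.
Step 10 — Apparent power: |S| = 1963 VA.
Step 11 — Power factor: PF = P/|S| = 0.5155 (lagging).

(a) P = 1012 W  (b) Q = 1682 VAR  (c) S = 1963 VA  (d) PF = 0.5155 (lagging)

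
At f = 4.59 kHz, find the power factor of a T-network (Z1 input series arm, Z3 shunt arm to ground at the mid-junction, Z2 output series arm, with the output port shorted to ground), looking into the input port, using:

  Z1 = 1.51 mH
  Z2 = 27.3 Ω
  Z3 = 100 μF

Step 1 — Angular frequency: ω = 2π·f = 2π·4590 = 2.884e+04 rad/s.
Step 2 — Component impedances:
  Z1: Z = jωL = j·2.884e+04·0.00151 = 0 + j43.55 Ω
  Z2: Z = R = 27.3 Ω
  Z3: Z = 1/(jωC) = -j/(ω·C) = 0 - j0.3467 Ω
Step 3 — With the output port shorted to ground, the output series arm Z2 runs from the junction to ground; the shunt arm Z3 also runs from the junction to ground. They appear in parallel: Z3 || Z2 = 0.004403 - j0.3467 Ω.
Step 4 — Series with input arm Z1: Z_in = Z1 + (Z3 || Z2) = 0.004403 + j43.2 Ω = 43.2∠90.0° Ω.
Step 5 — Power factor: PF = cos(φ) = Re(Z)/|Z| = 0.004403/43.2 = 0.0001019.
Step 6 — Type: Im(Z) = 43.2 ⇒ lagging (phase φ = 90.0°).

PF = 0.0001019 (lagging, φ = 90.0°)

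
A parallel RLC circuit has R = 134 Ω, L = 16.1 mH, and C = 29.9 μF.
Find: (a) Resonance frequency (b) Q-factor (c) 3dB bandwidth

Step 1 — Resonance: ω₀ = 1/√(LC) = 1/√(0.0161·2.99e-05) = 1441 rad/s.
Step 2 — f₀ = ω₀/(2π) = 229.4 Hz.
Step 3 — Parallel Q: Q = R/(ω₀L) = 134/(1441·0.0161) = 5.775.
Step 4 — Bandwidth: Δω = ω₀/Q = 249.6 rad/s; BW = Δω/(2π) = 39.72 Hz.

(a) f₀ = 229.4 Hz  (b) Q = 5.775  (c) BW = 39.72 Hz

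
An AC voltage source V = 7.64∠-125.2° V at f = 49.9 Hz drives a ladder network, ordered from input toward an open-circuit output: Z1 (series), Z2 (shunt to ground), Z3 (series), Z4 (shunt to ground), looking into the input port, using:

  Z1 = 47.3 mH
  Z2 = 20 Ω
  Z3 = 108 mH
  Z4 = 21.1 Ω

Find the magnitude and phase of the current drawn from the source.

Step 1 — Angular frequency: ω = 2π·f = 2π·49.9 = 313.5 rad/s.
Step 2 — Component impedances:
  Z1: Z = jωL = j·313.5·0.0473 = 0 + j14.83 Ω
  Z2: Z = R = 20 Ω
  Z3: Z = jωL = j·313.5·0.108 = 0 + j33.86 Ω
  Z4: Z = R = 21.1 Ω
Step 3 — Ladder network (open output): work backward from the far end, alternating series and parallel combinations. Z_in = 14.2 + j19.61 Ω = 24.21∠54.1° Ω.
Step 4 — Source phasor: V = 7.64∠-125.2° V = -4.404 - j6.243 V.
Step 5 — Ohm's law: I = V / Z_total = (-4.404 - j6.243) / (14.2 + j19.61) = -0.3155 - j0.003962 A.
Step 6 — Convert to polar: |I| = 0.3156 A, ∠I = -179.3°.

I = 0.3156∠-179.3° A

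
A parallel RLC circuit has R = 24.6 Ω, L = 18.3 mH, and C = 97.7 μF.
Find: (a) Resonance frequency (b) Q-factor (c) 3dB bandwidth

Step 1 — Resonance: ω₀ = 1/√(LC) = 1/√(0.0183·9.77e-05) = 747.9 rad/s.
Step 2 — f₀ = ω₀/(2π) = 119 Hz.
Step 3 — Parallel Q: Q = R/(ω₀L) = 24.6/(747.9·0.0183) = 1.797.
Step 4 — Bandwidth: Δω = ω₀/Q = 416.1 rad/s; BW = Δω/(2π) = 66.22 Hz.

(a) f₀ = 119 Hz  (b) Q = 1.797  (c) BW = 66.22 Hz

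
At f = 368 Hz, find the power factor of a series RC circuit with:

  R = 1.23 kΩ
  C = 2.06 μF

Step 1 — Angular frequency: ω = 2π·f = 2π·368 = 2312 rad/s.
Step 2 — Component impedances:
  R: Z = R = 1230 Ω
  C: Z = 1/(jωC) = -j/(ω·C) = 0 - j209.9 Ω
Step 3 — Series combination: Z_total = R + C = 1230 - j209.9 Ω = 1248∠-9.7° Ω.
Step 4 — Power factor: PF = cos(φ) = Re(Z)/|Z| = 1230/1247.8 = 0.9857.
Step 5 — Type: Im(Z) = -209.9 ⇒ leading (phase φ = -9.7°).

PF = 0.9857 (leading, φ = -9.7°)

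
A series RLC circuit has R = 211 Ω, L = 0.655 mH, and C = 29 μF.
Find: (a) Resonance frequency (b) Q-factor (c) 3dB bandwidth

Step 1 — Resonance condition Im(Z)=0 gives ω₀ = 1/√(LC).
Step 2 — ω₀ = 1/√(0.000655·2.9e-05) = 7256 rad/s.
Step 3 — f₀ = ω₀/(2π) = 1155 Hz.
Step 4 — Series Q: Q = ω₀L/R = 7256·0.000655/211 = 0.02252.
Step 5 — 3dB bandwidth: Δω = ω₀/Q = 3.221e+05 rad/s; BW = Δω/(2π) = 5.127e+04 Hz.

(a) f₀ = 1155 Hz  (b) Q = 0.02252  (c) BW = 5.127e+04 Hz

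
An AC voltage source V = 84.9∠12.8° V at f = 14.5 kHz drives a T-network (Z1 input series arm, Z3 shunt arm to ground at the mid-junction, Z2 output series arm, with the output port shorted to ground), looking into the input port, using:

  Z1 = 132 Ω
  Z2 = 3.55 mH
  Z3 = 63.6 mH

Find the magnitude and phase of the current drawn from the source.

Step 1 — Angular frequency: ω = 2π·f = 2π·1.45e+04 = 9.111e+04 rad/s.
Step 2 — Component impedances:
  Z1: Z = R = 132 Ω
  Z2: Z = jωL = j·9.111e+04·0.00355 = 0 + j323.4 Ω
  Z3: Z = jωL = j·9.111e+04·0.0636 = 0 + j5794 Ω
Step 3 — With the output port shorted to ground, the output series arm Z2 runs from the junction to ground; the shunt arm Z3 also runs from the junction to ground. They appear in parallel: Z3 || Z2 = 0 + j306.3 Ω.
Step 4 — Series with input arm Z1: Z_in = Z1 + (Z3 || Z2) = 132 + j306.3 Ω = 333.6∠66.7° Ω.
Step 5 — Source phasor: V = 84.9∠12.8° V = 82.79 + j18.81 V.
Step 6 — Ohm's law: I = V / Z_total = (82.79 + j18.81) / (132 + j306.3) = 0.15 - j0.2056 A.
Step 7 — Convert to polar: |I| = 0.2545 A, ∠I = -53.9°.

I = 0.2545∠-53.9° A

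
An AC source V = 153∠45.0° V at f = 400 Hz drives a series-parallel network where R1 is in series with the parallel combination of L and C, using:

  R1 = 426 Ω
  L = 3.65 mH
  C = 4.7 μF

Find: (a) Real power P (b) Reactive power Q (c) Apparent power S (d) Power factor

Step 1 — Angular frequency: ω = 2π·f = 2π·400 = 2513 rad/s.
Step 2 — Component impedances:
  R1: Z = R = 426 Ω
  L: Z = jωL = j·2513·0.00365 = 0 + j9.173 Ω
  C: Z = 1/(jωC) = -j/(ω·C) = 0 - j84.66 Ω
Step 3 — Parallel branch: L || C = 1/(1/L + 1/C) = 0 + j10.29 Ω.
Step 4 — Series with R1: Z_total = R1 + (L || C) = 426 + j10.29 Ω = 426.1∠1.4° Ω.
Step 5 — Source phasor: V = 153∠45.0° V = 108.2 + j108.2 V.
Step 6 — Current: I = V / Z = 0.2599 + j0.2477 A = 0.3591∠43.6° A.
Step 7 — Complex power: S = V·I* = 54.92 + j1.326 VA.
Step 8 — Real power: P = Re(S) = 54.92 W.
Step 9 — Reactive power: Q = Im(S) = 1.326 VAR.
Step 10 — Apparent power: |S| = 54.93 VA.
Step 11 — Power factor: PF = P/|S| = 0.9997 (lagging).

(a) P = 54.92 W  (b) Q = 1.326 VAR  (c) S = 54.93 VA  (d) PF = 0.9997 (lagging)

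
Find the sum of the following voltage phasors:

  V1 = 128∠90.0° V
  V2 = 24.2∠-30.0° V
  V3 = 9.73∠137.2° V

Step 1 — Convert each phasor to rectangular form:
  V1 = 128·(cos(90.0°) + j·sin(90.0°)) = 0 + j128 V
  V2 = 24.2·(cos(-30.0°) + j·sin(-30.0°)) = 20.96 - j12.1 V
  V3 = 9.73·(cos(137.2°) + j·sin(137.2°)) = -7.139 + j6.611 V
Step 2 — Sum components: V_total = 13.82 + j122.5 V.
Step 3 — Convert to polar: |V_total| = 123.3 V, ∠V_total = 83.6°.

V_total = 123.3∠83.6° V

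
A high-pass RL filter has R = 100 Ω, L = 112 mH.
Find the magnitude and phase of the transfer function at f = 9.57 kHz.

Step 1 — Angular frequency: ω = 2π·9570 = 6.013e+04 rad/s.
Step 2 — Transfer function: H(jω) = jωL/(R + jωL).
Step 3 — Numerator jωL = j·6735; denominator R + jωL = 100 + j6735.
Step 4 — H = 0.9998 + j0.01485.
Step 5 — Magnitude: |H| = 0.9999 (-0.0 dB); phase: φ = 0.9°.

|H| = 0.9999 (-0.0 dB), φ = 0.9°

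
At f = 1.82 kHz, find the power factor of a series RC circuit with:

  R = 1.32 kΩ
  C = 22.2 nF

Step 1 — Angular frequency: ω = 2π·f = 2π·1820 = 1.144e+04 rad/s.
Step 2 — Component impedances:
  R: Z = R = 1320 Ω
  C: Z = 1/(jωC) = -j/(ω·C) = 0 - j3939 Ω
Step 3 — Series combination: Z_total = R + C = 1320 - j3939 Ω = 4154∠-71.5° Ω.
Step 4 — Power factor: PF = cos(φ) = Re(Z)/|Z| = 1320/4154.4 = 0.3177.
Step 5 — Type: Im(Z) = -3939 ⇒ leading (phase φ = -71.5°).

PF = 0.3177 (leading, φ = -71.5°)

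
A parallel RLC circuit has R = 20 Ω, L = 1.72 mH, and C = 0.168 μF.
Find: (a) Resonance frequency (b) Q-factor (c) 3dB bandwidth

Step 1 — Resonance: ω₀ = 1/√(LC) = 1/√(0.00172·1.68e-07) = 5.883e+04 rad/s.
Step 2 — f₀ = ω₀/(2π) = 9363 Hz.
Step 3 — Parallel Q: Q = R/(ω₀L) = 20/(5.883e+04·0.00172) = 0.1977.
Step 4 — Bandwidth: Δω = ω₀/Q = 2.976e+05 rad/s; BW = Δω/(2π) = 4.737e+04 Hz.

(a) f₀ = 9363 Hz  (b) Q = 0.1977  (c) BW = 4.737e+04 Hz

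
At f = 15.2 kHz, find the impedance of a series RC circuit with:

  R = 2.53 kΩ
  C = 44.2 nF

Step 1 — Angular frequency: ω = 2π·f = 2π·1.52e+04 = 9.55e+04 rad/s.
Step 2 — Component impedances:
  R: Z = R = 2530 Ω
  C: Z = 1/(jωC) = -j/(ω·C) = 0 - j236.9 Ω
Step 3 — Series combination: Z_total = R + C = 2530 - j236.9 Ω = 2541∠-5.3° Ω.

Z = 2530 - j236.9 Ω = 2541∠-5.3° Ω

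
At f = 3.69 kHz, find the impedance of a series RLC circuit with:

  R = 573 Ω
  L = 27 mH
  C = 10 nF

Step 1 — Angular frequency: ω = 2π·f = 2π·3690 = 2.318e+04 rad/s.
Step 2 — Component impedances:
  R: Z = R = 573 Ω
  L: Z = jωL = j·2.318e+04·0.027 = 0 + j626 Ω
  C: Z = 1/(jωC) = -j/(ω·C) = 0 - j4313 Ω
Step 3 — Series combination: Z_total = R + L + C = 573 - j3687 Ω = 3731∠-81.2° Ω.

Z = 573 - j3687 Ω = 3731∠-81.2° Ω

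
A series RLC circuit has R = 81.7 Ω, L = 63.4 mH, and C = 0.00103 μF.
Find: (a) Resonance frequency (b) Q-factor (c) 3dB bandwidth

Step 1 — Resonance: ω₀ = 1/√(LC) = 1/√(0.0634·1.03e-09) = 1.237e+05 rad/s.
Step 2 — f₀ = ω₀/(2π) = 1.97e+04 Hz.
Step 3 — Series Q: Q = ω₀L/R = 1.237e+05·0.0634/81.7 = 96.03.
Step 4 — Bandwidth: Δω = ω₀/Q = 1289 rad/s; BW = Δω/(2π) = 205.1 Hz.

(a) f₀ = 1.97e+04 Hz  (b) Q = 96.03  (c) BW = 205.1 Hz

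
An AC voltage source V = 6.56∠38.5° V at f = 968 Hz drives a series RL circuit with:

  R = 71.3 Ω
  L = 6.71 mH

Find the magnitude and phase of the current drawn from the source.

Step 1 — Angular frequency: ω = 2π·f = 2π·968 = 6082 rad/s.
Step 2 — Component impedances:
  R: Z = R = 71.3 Ω
  L: Z = jωL = j·6082·0.00671 = 0 + j40.81 Ω
Step 3 — Series combination: Z_total = R + L = 71.3 + j40.81 Ω = 82.15∠29.8° Ω.
Step 4 — Source phasor: V = 6.56∠38.5° V = 5.134 + j4.084 V.
Step 5 — Ohm's law: I = V / Z_total = (5.134 + j4.084) / (71.3 + j40.81) = 0.07893 + j0.0121 A.
Step 6 — Convert to polar: |I| = 0.07985 A, ∠I = 8.7°.

I = 0.07985∠8.7° A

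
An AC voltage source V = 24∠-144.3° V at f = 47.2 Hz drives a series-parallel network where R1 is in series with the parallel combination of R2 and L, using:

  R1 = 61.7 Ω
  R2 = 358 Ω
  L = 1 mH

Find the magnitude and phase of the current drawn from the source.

Step 1 — Angular frequency: ω = 2π·f = 2π·47.2 = 296.6 rad/s.
Step 2 — Component impedances:
  R1: Z = R = 61.7 Ω
  R2: Z = R = 358 Ω
  L: Z = jωL = j·296.6·0.001 = 0 + j0.2966 Ω
Step 3 — Parallel branch: R2 || L = 1/(1/R2 + 1/L) = 0.0002457 + j0.2966 Ω.
Step 4 — Series with R1: Z_total = R1 + (R2 || L) = 61.7 + j0.2966 Ω = 61.7∠0.3° Ω.
Step 5 — Source phasor: V = 24∠-144.3° V = -19.49 - j14 V.
Step 6 — Ohm's law: I = V / Z_total = (-19.49 - j14) / (61.7 + j0.2966) = -0.317 - j0.2255 A.
Step 7 — Convert to polar: |I| = 0.389 A, ∠I = -144.6°.

I = 0.389∠-144.6° A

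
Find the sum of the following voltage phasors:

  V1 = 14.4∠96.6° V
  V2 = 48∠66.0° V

Step 1 — Convert each phasor to rectangular form:
  V1 = 14.4·(cos(96.6°) + j·sin(96.6°)) = -1.655 + j14.3 V
  V2 = 48·(cos(66.0°) + j·sin(66.0°)) = 19.52 + j43.85 V
Step 2 — Sum components: V_total = 17.87 + j58.15 V.
Step 3 — Convert to polar: |V_total| = 60.84 V, ∠V_total = 72.9°.

V_total = 60.84∠72.9° V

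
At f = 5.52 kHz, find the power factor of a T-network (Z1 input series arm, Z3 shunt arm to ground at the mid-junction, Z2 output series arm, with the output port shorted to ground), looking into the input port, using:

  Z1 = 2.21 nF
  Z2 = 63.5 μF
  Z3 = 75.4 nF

Step 1 — Angular frequency: ω = 2π·f = 2π·5520 = 3.468e+04 rad/s.
Step 2 — Component impedances:
  Z1: Z = 1/(jωC) = -j/(ω·C) = 0 - j1.305e+04 Ω
  Z2: Z = 1/(jωC) = -j/(ω·C) = 0 - j0.4541 Ω
  Z3: Z = 1/(jωC) = -j/(ω·C) = 0 - j382.4 Ω
Step 3 — With the output port shorted to ground, the output series arm Z2 runs from the junction to ground; the shunt arm Z3 also runs from the junction to ground. They appear in parallel: Z3 || Z2 = 0 - j0.4535 Ω.
Step 4 — Series with input arm Z1: Z_in = Z1 + (Z3 || Z2) = 0 - j1.305e+04 Ω = 1.305e+04∠-90.0° Ω.
Step 5 — Power factor: PF = cos(φ) = Re(Z)/|Z| = 0/1.305e+04 = 0.
Step 6 — Type: Im(Z) = -1.305e+04 ⇒ leading (phase φ = -90.0°).

PF = 0 (leading, φ = -90.0°)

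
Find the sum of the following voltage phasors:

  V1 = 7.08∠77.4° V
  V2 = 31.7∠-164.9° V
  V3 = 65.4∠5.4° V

Step 1 — Convert each phasor to rectangular form:
  V1 = 7.08·(cos(77.4°) + j·sin(77.4°)) = 1.544 + j6.909 V
  V2 = 31.7·(cos(-164.9°) + j·sin(-164.9°)) = -30.61 - j8.258 V
  V3 = 65.4·(cos(5.4°) + j·sin(5.4°)) = 65.11 + j6.155 V
Step 2 — Sum components: V_total = 36.05 + j4.806 V.
Step 3 — Convert to polar: |V_total| = 36.37 V, ∠V_total = 7.6°.

V_total = 36.37∠7.6° V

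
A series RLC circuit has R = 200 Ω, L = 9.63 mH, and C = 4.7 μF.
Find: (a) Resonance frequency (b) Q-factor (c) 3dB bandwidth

Step 1 — Resonance: ω₀ = 1/√(LC) = 1/√(0.00963·4.7e-06) = 4700 rad/s.
Step 2 — f₀ = ω₀/(2π) = 748.1 Hz.
Step 3 — Series Q: Q = ω₀L/R = 4700·0.00963/200 = 0.2263.
Step 4 — Bandwidth: Δω = ω₀/Q = 2.077e+04 rad/s; BW = Δω/(2π) = 3305 Hz.

(a) f₀ = 748.1 Hz  (b) Q = 0.2263  (c) BW = 3305 Hz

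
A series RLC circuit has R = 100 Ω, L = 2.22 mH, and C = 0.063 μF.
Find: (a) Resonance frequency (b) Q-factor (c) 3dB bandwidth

Step 1 — Resonance condition Im(Z)=0 gives ω₀ = 1/√(LC).
Step 2 — ω₀ = 1/√(0.00222·6.3e-08) = 8.456e+04 rad/s.
Step 3 — f₀ = ω₀/(2π) = 1.346e+04 Hz.
Step 4 — Series Q: Q = ω₀L/R = 8.456e+04·0.00222/100 = 1.877.
Step 5 — 3dB bandwidth: Δω = ω₀/Q = 4.505e+04 rad/s; BW = Δω/(2π) = 7169 Hz.

(a) f₀ = 1.346e+04 Hz  (b) Q = 1.877  (c) BW = 7169 Hz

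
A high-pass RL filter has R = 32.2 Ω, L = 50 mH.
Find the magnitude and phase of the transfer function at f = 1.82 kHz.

Step 1 — Angular frequency: ω = 2π·1820 = 1.144e+04 rad/s.
Step 2 — Transfer function: H(jω) = jωL/(R + jωL).
Step 3 — Numerator jωL = j·571.8; denominator R + jωL = 32.2 + j571.8.
Step 4 — H = 0.9968 + j0.05614.
Step 5 — Magnitude: |H| = 0.9984 (-0.0 dB); phase: φ = 3.2°.

|H| = 0.9984 (-0.0 dB), φ = 3.2°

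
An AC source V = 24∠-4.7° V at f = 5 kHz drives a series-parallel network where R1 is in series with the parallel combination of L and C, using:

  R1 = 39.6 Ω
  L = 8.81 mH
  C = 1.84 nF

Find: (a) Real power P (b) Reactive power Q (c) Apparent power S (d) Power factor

Step 1 — Angular frequency: ω = 2π·f = 2π·5000 = 3.142e+04 rad/s.
Step 2 — Component impedances:
  R1: Z = R = 39.6 Ω
  L: Z = jωL = j·3.142e+04·0.00881 = 0 + j276.8 Ω
  C: Z = 1/(jωC) = -j/(ω·C) = 0 - j1.73e+04 Ω
Step 3 — Parallel branch: L || C = 1/(1/L + 1/C) = 0 + j281.3 Ω.
Step 4 — Series with R1: Z_total = R1 + (L || C) = 39.6 + j281.3 Ω = 284∠82.0° Ω.
Step 5 — Source phasor: V = 24∠-4.7° V = 23.92 - j1.967 V.
Step 6 — Current: I = V / Z = 0.004884 - j0.08435 A = 0.08449∠-86.7° A.
Step 7 — Complex power: S = V·I* = 0.2827 + j2.008 VA.
Step 8 — Real power: P = Re(S) = 0.2827 W.
Step 9 — Reactive power: Q = Im(S) = 2.008 VAR.
Step 10 — Apparent power: |S| = 2.028 VA.
Step 11 — Power factor: PF = P/|S| = 0.1394 (lagging).

(a) P = 0.2827 W  (b) Q = 2.008 VAR  (c) S = 2.028 VA  (d) PF = 0.1394 (lagging)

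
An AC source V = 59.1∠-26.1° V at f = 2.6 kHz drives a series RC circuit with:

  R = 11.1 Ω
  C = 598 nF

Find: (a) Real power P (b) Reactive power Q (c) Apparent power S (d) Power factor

Step 1 — Angular frequency: ω = 2π·f = 2π·2600 = 1.634e+04 rad/s.
Step 2 — Component impedances:
  R: Z = R = 11.1 Ω
  C: Z = 1/(jωC) = -j/(ω·C) = 0 - j102.4 Ω
Step 3 — Series combination: Z_total = R + C = 11.1 - j102.4 Ω = 103∠-83.8° Ω.
Step 4 — Source phasor: V = 59.1∠-26.1° V = 53.07 - j26 V.
Step 5 — Current: I = V / Z = 0.3066 + j0.4852 A = 0.574∠57.7° A.
Step 6 — Complex power: S = V·I* = 3.657 - j33.73 VA.
Step 7 — Real power: P = Re(S) = 3.657 W.
Step 8 — Reactive power: Q = Im(S) = -33.73 VAR.
Step 9 — Apparent power: |S| = 33.92 VA.
Step 10 — Power factor: PF = P/|S| = 0.1078 (leading).

(a) P = 3.657 W  (b) Q = -33.73 VAR  (c) S = 33.92 VA  (d) PF = 0.1078 (leading)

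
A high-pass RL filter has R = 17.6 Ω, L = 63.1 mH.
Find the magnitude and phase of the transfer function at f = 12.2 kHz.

Step 1 — Angular frequency: ω = 2π·1.22e+04 = 7.665e+04 rad/s.
Step 2 — Transfer function: H(jω) = jωL/(R + jωL).
Step 3 — Numerator jωL = j·4837; denominator R + jωL = 17.6 + j4837.
Step 4 — H = 1 + j0.003639.
Step 5 — Magnitude: |H| = 1 (-0.0 dB); phase: φ = 0.2°.

|H| = 1 (-0.0 dB), φ = 0.2°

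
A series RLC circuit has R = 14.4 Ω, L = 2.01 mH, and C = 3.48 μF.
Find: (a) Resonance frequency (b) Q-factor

Step 1 — Resonance condition Im(Z)=0 gives ω₀ = 1/√(LC).
Step 2 — ω₀ = 1/√(0.00201·3.48e-06) = 1.196e+04 rad/s.
Step 3 — f₀ = ω₀/(2π) = 1903 Hz.
Step 4 — Series Q: Q = ω₀L/R = 1.196e+04·0.00201/14.4 = 1.669.

(a) f₀ = 1903 Hz  (b) Q = 1.669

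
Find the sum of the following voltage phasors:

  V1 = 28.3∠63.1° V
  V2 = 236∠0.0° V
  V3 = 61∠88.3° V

Step 1 — Convert each phasor to rectangular form:
  V1 = 28.3·(cos(63.1°) + j·sin(63.1°)) = 12.8 + j25.24 V
  V2 = 236·(cos(0.0°) + j·sin(0.0°)) = 236 V
  V3 = 61·(cos(88.3°) + j·sin(88.3°)) = 1.81 + j60.97 V
Step 2 — Sum components: V_total = 250.6 + j86.21 V.
Step 3 — Convert to polar: |V_total| = 265 V, ∠V_total = 19.0°.

V_total = 265∠19.0° V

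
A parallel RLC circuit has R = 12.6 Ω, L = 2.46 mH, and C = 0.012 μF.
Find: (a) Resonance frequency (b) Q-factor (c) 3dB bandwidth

Step 1 — Resonance: ω₀ = 1/√(LC) = 1/√(0.00246·1.2e-08) = 1.841e+05 rad/s.
Step 2 — f₀ = ω₀/(2π) = 2.929e+04 Hz.
Step 3 — Parallel Q: Q = R/(ω₀L) = 12.6/(1.841e+05·0.00246) = 0.02783.
Step 4 — Bandwidth: Δω = ω₀/Q = 6.614e+06 rad/s; BW = Δω/(2π) = 1.053e+06 Hz.

(a) f₀ = 2.929e+04 Hz  (b) Q = 0.02783  (c) BW = 1.053e+06 Hz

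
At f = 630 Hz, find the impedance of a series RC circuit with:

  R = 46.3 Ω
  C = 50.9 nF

Step 1 — Angular frequency: ω = 2π·f = 2π·630 = 3958 rad/s.
Step 2 — Component impedances:
  R: Z = R = 46.3 Ω
  C: Z = 1/(jωC) = -j/(ω·C) = 0 - j4963 Ω
Step 3 — Series combination: Z_total = R + C = 46.3 - j4963 Ω = 4963∠-89.5° Ω.

Z = 46.3 - j4963 Ω = 4963∠-89.5° Ω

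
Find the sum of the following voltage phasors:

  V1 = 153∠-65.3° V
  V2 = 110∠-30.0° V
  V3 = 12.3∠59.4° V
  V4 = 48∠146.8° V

Step 1 — Convert each phasor to rectangular form:
  V1 = 153·(cos(-65.3°) + j·sin(-65.3°)) = 63.93 - j139 V
  V2 = 110·(cos(-30.0°) + j·sin(-30.0°)) = 95.26 - j55 V
  V3 = 12.3·(cos(59.4°) + j·sin(59.4°)) = 6.261 + j10.59 V
  V4 = 48·(cos(146.8°) + j·sin(146.8°)) = -40.16 + j26.28 V
Step 2 — Sum components: V_total = 125.3 - j157.1 V.
Step 3 — Convert to polar: |V_total| = 201 V, ∠V_total = -51.4°.

V_total = 201∠-51.4° V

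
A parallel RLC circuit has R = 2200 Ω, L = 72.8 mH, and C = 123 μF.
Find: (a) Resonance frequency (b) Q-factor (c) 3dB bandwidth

Step 1 — Resonance: ω₀ = 1/√(LC) = 1/√(0.0728·0.000123) = 334.2 rad/s.
Step 2 — f₀ = ω₀/(2π) = 53.19 Hz.
Step 3 — Parallel Q: Q = R/(ω₀L) = 2200/(334.2·0.0728) = 90.43.
Step 4 — Bandwidth: Δω = ω₀/Q = 3.695 rad/s; BW = Δω/(2π) = 0.5882 Hz.

(a) f₀ = 53.19 Hz  (b) Q = 90.43  (c) BW = 0.5882 Hz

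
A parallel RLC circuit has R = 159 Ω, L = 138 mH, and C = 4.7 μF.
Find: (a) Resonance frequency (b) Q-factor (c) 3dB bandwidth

Step 1 — Resonance: ω₀ = 1/√(LC) = 1/√(0.138·4.7e-06) = 1242 rad/s.
Step 2 — f₀ = ω₀/(2π) = 197.6 Hz.
Step 3 — Parallel Q: Q = R/(ω₀L) = 159/(1242·0.138) = 0.9279.
Step 4 — Bandwidth: Δω = ω₀/Q = 1338 rad/s; BW = Δω/(2π) = 213 Hz.

(a) f₀ = 197.6 Hz  (b) Q = 0.9279  (c) BW = 213 Hz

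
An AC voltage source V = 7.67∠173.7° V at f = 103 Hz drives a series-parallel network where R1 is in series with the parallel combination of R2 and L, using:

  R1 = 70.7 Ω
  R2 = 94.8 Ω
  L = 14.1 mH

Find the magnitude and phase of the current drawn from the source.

Step 1 — Angular frequency: ω = 2π·f = 2π·103 = 647.2 rad/s.
Step 2 — Component impedances:
  R1: Z = R = 70.7 Ω
  R2: Z = R = 94.8 Ω
  L: Z = jωL = j·647.2·0.0141 = 0 + j9.125 Ω
Step 3 — Parallel branch: R2 || L = 1/(1/R2 + 1/L) = 0.8703 + j9.041 Ω.
Step 4 — Series with R1: Z_total = R1 + (R2 || L) = 71.57 + j9.041 Ω = 72.14∠7.2° Ω.
Step 5 — Source phasor: V = 7.67∠173.7° V = -7.624 + j0.8417 V.
Step 6 — Ohm's law: I = V / Z_total = (-7.624 + j0.8417) / (71.57 + j9.041) = -0.1034 + j0.02482 A.
Step 7 — Convert to polar: |I| = 0.1063 A, ∠I = 166.5°.

I = 0.1063∠166.5° A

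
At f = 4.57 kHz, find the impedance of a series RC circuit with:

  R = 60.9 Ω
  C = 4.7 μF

Step 1 — Angular frequency: ω = 2π·f = 2π·4570 = 2.871e+04 rad/s.
Step 2 — Component impedances:
  R: Z = R = 60.9 Ω
  C: Z = 1/(jωC) = -j/(ω·C) = 0 - j7.41 Ω
Step 3 — Series combination: Z_total = R + C = 60.9 - j7.41 Ω = 61.35∠-6.9° Ω.

Z = 60.9 - j7.41 Ω = 61.35∠-6.9° Ω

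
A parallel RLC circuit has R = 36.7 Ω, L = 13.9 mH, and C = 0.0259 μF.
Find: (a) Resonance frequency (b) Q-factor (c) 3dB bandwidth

Step 1 — Resonance: ω₀ = 1/√(LC) = 1/√(0.0139·2.59e-08) = 5.27e+04 rad/s.
Step 2 — f₀ = ω₀/(2π) = 8388 Hz.
Step 3 — Parallel Q: Q = R/(ω₀L) = 36.7/(5.27e+04·0.0139) = 0.0501.
Step 4 — Bandwidth: Δω = ω₀/Q = 1.052e+06 rad/s; BW = Δω/(2π) = 1.674e+05 Hz.

(a) f₀ = 8388 Hz  (b) Q = 0.0501  (c) BW = 1.674e+05 Hz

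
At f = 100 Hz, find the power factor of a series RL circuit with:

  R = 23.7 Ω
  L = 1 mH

Step 1 — Angular frequency: ω = 2π·f = 2π·100 = 628.3 rad/s.
Step 2 — Component impedances:
  R: Z = R = 23.7 Ω
  L: Z = jωL = j·628.3·0.001 = 0 + j0.6283 Ω
Step 3 — Series combination: Z_total = R + L = 23.7 + j0.6283 Ω = 23.71∠1.5° Ω.
Step 4 — Power factor: PF = cos(φ) = Re(Z)/|Z| = 23.7/23.71 = 0.9996.
Step 5 — Type: Im(Z) = 0.6283 ⇒ lagging (phase φ = 1.5°).

PF = 0.9996 (lagging, φ = 1.5°)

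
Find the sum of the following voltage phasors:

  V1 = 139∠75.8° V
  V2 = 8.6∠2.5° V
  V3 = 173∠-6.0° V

Step 1 — Convert each phasor to rectangular form:
  V1 = 139·(cos(75.8°) + j·sin(75.8°)) = 34.1 + j134.8 V
  V2 = 8.6·(cos(2.5°) + j·sin(2.5°)) = 8.592 + j0.3751 V
  V3 = 173·(cos(-6.0°) + j·sin(-6.0°)) = 172.1 - j18.08 V
Step 2 — Sum components: V_total = 214.7 + j117 V.
Step 3 — Convert to polar: |V_total| = 244.6 V, ∠V_total = 28.6°.

V_total = 244.6∠28.6° V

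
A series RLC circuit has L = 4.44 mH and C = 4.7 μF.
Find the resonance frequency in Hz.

Step 1 — Resonance condition Im(Z)=0 gives ω₀ = 1/√(LC).
Step 2 — ω₀ = 1/√(0.00444·4.7e-06) = 6922 rad/s.
Step 3 — f₀ = ω₀/(2π) = 1102 Hz.

f₀ = 1102 Hz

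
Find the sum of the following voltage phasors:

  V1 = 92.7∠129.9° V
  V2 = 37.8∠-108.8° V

Step 1 — Convert each phasor to rectangular form:
  V1 = 92.7·(cos(129.9°) + j·sin(129.9°)) = -59.46 + j71.12 V
  V2 = 37.8·(cos(-108.8°) + j·sin(-108.8°)) = -12.18 - j35.78 V
Step 2 — Sum components: V_total = -71.64 + j35.33 V.
Step 3 — Convert to polar: |V_total| = 79.88 V, ∠V_total = 153.7°.

V_total = 79.88∠153.7° V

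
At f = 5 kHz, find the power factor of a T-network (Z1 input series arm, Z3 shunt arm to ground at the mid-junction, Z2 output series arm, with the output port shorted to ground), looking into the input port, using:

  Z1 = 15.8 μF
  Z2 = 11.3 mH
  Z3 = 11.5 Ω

Step 1 — Angular frequency: ω = 2π·f = 2π·5000 = 3.142e+04 rad/s.
Step 2 — Component impedances:
  Z1: Z = 1/(jωC) = -j/(ω·C) = 0 - j2.015 Ω
  Z2: Z = jωL = j·3.142e+04·0.0113 = 0 + j355 Ω
  Z3: Z = R = 11.5 Ω
Step 3 — With the output port shorted to ground, the output series arm Z2 runs from the junction to ground; the shunt arm Z3 also runs from the junction to ground. They appear in parallel: Z3 || Z2 = 11.49 + j0.3721 Ω.
Step 4 — Series with input arm Z1: Z_in = Z1 + (Z3 || Z2) = 11.49 - j1.642 Ω = 11.6∠-8.1° Ω.
Step 5 — Power factor: PF = cos(φ) = Re(Z)/|Z| = 11.488/11.605 = 0.9899.
Step 6 — Type: Im(Z) = -1.642 ⇒ leading (phase φ = -8.1°).

PF = 0.9899 (leading, φ = -8.1°)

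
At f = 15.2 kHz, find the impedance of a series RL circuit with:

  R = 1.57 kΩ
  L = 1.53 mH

Step 1 — Angular frequency: ω = 2π·f = 2π·1.52e+04 = 9.55e+04 rad/s.
Step 2 — Component impedances:
  R: Z = R = 1570 Ω
  L: Z = jωL = j·9.55e+04·0.00153 = 0 + j146.1 Ω
Step 3 — Series combination: Z_total = R + L = 1570 + j146.1 Ω = 1577∠5.3° Ω.

Z = 1570 + j146.1 Ω = 1577∠5.3° Ω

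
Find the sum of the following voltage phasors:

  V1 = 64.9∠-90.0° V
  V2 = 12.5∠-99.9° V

Step 1 — Convert each phasor to rectangular form:
  V1 = 64.9·(cos(-90.0°) + j·sin(-90.0°)) = 0 - j64.9 V
  V2 = 12.5·(cos(-99.9°) + j·sin(-99.9°)) = -2.149 - j12.31 V
Step 2 — Sum components: V_total = -2.149 - j77.21 V.
Step 3 — Convert to polar: |V_total| = 77.24 V, ∠V_total = -91.6°.

V_total = 77.24∠-91.6° V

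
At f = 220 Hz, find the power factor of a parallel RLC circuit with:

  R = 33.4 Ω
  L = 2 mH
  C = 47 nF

Step 1 — Angular frequency: ω = 2π·f = 2π·220 = 1382 rad/s.
Step 2 — Component impedances:
  R: Z = R = 33.4 Ω
  L: Z = jωL = j·1382·0.002 = 0 + j2.765 Ω
  C: Z = 1/(jωC) = -j/(ω·C) = 0 - j1.539e+04 Ω
Step 3 — Parallel combination: 1/Z_total = 1/R + 1/L + 1/C; Z_total = 0.2274 + j2.746 Ω = 2.756∠85.3° Ω.
Step 4 — Power factor: PF = cos(φ) = Re(Z)/|Z| = 0.2274/2.756 = 0.08251.
Step 5 — Type: Im(Z) = 2.746 ⇒ lagging (phase φ = 85.3°).

PF = 0.08251 (lagging, φ = 85.3°)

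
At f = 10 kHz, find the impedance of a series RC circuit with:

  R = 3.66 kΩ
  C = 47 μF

Step 1 — Angular frequency: ω = 2π·f = 2π·1e+04 = 6.283e+04 rad/s.
Step 2 — Component impedances:
  R: Z = R = 3660 Ω
  C: Z = 1/(jωC) = -j/(ω·C) = 0 - j0.3386 Ω
Step 3 — Series combination: Z_total = R + C = 3660 - j0.3386 Ω = 3660∠-0.0° Ω.

Z = 3660 - j0.3386 Ω = 3660∠-0.0° Ω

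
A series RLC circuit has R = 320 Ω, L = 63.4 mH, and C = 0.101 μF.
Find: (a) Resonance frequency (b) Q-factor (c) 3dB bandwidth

Step 1 — Resonance: ω₀ = 1/√(LC) = 1/√(0.0634·1.01e-07) = 1.25e+04 rad/s.
Step 2 — f₀ = ω₀/(2π) = 1989 Hz.
Step 3 — Series Q: Q = ω₀L/R = 1.25e+04·0.0634/320 = 2.476.
Step 4 — Bandwidth: Δω = ω₀/Q = 5047 rad/s; BW = Δω/(2π) = 803.3 Hz.

(a) f₀ = 1989 Hz  (b) Q = 2.476  (c) BW = 803.3 Hz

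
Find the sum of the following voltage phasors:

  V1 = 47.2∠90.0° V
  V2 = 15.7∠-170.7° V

Step 1 — Convert each phasor to rectangular form:
  V1 = 47.2·(cos(90.0°) + j·sin(90.0°)) = 0 + j47.2 V
  V2 = 15.7·(cos(-170.7°) + j·sin(-170.7°)) = -15.49 - j2.537 V
Step 2 — Sum components: V_total = -15.49 + j44.66 V.
Step 3 — Convert to polar: |V_total| = 47.27 V, ∠V_total = 109.1°.

V_total = 47.27∠109.1° V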